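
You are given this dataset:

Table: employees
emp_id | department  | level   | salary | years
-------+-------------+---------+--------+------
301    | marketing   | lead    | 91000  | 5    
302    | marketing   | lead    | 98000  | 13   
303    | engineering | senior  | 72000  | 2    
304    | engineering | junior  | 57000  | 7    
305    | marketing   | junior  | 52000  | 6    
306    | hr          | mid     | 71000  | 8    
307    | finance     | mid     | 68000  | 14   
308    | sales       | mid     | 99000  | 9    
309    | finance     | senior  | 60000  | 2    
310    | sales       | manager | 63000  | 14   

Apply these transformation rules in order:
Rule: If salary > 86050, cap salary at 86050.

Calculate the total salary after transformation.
701150

Step 1: 3 records have salary > 86050
Step 2: These records originally summed to 288000
Step 3: After capping: 3 × 86050 = 258150
Step 4: Unaffected records sum: 443000
Step 5: Final sum = 258150 + 443000 = 701150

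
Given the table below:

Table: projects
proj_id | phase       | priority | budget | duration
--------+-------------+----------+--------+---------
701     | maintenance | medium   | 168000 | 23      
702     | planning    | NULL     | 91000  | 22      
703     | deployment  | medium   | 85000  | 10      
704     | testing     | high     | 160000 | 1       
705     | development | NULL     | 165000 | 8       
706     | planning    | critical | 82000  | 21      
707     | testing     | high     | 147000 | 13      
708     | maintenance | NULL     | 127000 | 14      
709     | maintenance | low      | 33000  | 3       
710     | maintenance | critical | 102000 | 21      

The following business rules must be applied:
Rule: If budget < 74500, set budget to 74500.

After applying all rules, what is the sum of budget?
1201500

Step 1: 1 records have budget < 74500
Step 2: These records originally summed to 33000
Step 3: After setting to minimum: 1 × 74500 = 74500
Step 4: Unaffected records sum: 1127000
Step 5: Final sum = 74500 + 1127000 = 1201500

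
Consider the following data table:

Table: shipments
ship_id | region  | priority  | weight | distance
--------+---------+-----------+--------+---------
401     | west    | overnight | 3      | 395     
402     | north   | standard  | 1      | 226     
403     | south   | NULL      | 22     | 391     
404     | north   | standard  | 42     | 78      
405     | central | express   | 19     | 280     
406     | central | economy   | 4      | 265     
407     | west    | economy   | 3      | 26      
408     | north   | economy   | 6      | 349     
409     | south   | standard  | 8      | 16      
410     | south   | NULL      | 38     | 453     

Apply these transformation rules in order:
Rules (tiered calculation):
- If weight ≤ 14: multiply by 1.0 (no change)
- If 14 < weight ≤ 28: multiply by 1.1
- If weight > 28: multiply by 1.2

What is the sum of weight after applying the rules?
166.1

Step 1: Tier 1 (weight ≤ 14): 6 records, sum = 25 × 1.0 = 25.0
Step 2: Tier 2 (14 < weight ≤ 28): 2 records, sum = 41 × 1.1 = 45.1
Step 3: Tier 3 (weight > 28): 2 records, sum = 80 × 1.2 = 96.0
Step 4: Final sum = 25.0 + 45.1 + 96.0 = 166.1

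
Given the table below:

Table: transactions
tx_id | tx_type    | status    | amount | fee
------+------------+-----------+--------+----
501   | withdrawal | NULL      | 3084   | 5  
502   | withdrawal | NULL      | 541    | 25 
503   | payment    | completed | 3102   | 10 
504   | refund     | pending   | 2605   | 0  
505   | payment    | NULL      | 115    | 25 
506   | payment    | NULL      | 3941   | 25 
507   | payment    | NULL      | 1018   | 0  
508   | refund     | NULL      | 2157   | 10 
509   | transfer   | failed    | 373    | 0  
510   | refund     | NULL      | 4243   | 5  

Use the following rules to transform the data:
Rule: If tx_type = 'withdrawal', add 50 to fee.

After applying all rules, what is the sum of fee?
205

Step 1: Count records where tx_type = 'withdrawal': 2
Step 2: Total bonus added: 2 × 50 = 100
Step 3: Original sum of fee: 105
Step 4: Final sum = 105 + 100 = 205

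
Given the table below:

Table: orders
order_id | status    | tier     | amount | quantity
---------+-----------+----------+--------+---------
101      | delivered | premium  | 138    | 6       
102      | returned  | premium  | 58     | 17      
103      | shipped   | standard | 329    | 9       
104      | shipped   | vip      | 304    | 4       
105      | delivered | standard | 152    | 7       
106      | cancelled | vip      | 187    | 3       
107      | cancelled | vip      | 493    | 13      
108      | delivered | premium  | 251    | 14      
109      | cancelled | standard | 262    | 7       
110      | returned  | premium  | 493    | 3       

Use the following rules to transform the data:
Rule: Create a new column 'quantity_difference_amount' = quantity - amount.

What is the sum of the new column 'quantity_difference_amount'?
-2584

Step 1: For each record, compute quantity - amount
Example calculations:
  6 - 138 = -132
  17 - 58 = -41
  9 - 329 = -320
  ...
Step 2: Sum all derived values
Step 3: Total = -2584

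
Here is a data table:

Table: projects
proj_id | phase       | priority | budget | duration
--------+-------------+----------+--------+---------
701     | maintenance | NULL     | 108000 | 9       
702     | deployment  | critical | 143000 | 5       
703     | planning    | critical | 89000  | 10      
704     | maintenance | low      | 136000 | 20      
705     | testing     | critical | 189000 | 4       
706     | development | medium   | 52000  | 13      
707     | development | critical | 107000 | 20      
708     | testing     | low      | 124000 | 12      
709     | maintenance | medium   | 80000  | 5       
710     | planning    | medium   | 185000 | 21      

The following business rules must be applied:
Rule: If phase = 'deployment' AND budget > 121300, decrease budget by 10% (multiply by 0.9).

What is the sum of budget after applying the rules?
1198700.0

Step 1: Find records where phase = 'deployment' AND budget > 121300
Step 2: 1 records match, summing to 143000
Step 3: After multiplier: 143000 × 0.9 = 128700.0
Step 4: Unaffected records sum: 1070000
Step 5: Final sum = 128700.0 + 1070000 = 1198700.0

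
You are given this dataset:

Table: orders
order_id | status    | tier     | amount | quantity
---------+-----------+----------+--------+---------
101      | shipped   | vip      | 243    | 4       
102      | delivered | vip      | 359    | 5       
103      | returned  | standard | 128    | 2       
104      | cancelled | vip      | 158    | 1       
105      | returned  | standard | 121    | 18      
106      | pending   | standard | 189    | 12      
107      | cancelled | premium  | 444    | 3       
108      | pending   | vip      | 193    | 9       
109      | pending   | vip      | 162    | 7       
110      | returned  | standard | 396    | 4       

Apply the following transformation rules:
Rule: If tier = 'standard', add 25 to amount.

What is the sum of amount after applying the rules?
2493

Step 1: Count records where tier = 'standard': 4
Step 2: Total bonus added: 4 × 25 = 100
Step 3: Original sum of amount: 2393
Step 4: Final sum = 2393 + 100 = 2493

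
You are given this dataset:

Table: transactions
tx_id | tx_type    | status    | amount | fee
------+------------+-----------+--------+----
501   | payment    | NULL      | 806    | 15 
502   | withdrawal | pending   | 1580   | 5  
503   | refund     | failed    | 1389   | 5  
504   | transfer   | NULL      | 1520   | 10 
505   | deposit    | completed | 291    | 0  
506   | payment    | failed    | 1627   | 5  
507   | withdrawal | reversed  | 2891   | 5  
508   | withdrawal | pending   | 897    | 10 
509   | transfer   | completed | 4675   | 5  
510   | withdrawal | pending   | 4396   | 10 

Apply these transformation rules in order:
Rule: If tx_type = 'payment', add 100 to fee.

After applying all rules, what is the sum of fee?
270

Step 1: Count records where tx_type = 'payment': 2
Step 2: Total bonus added: 2 × 100 = 200
Step 3: Original sum of fee: 70
Step 4: Final sum = 70 + 200 = 270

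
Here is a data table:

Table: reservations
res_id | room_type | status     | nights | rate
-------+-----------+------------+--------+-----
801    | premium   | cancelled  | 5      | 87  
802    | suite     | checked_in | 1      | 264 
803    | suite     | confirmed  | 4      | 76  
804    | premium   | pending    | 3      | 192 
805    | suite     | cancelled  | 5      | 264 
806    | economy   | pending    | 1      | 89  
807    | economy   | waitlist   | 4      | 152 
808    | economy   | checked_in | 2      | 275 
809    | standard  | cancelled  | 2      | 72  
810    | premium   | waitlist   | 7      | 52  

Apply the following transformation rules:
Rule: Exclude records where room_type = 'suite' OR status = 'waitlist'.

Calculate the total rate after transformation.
715

Step 1: Find records where room_type = 'suite' OR status = 'waitlist'
Step 2: 5 records match, summing to 808
Step 3: Original sum: 1523
Step 4: Remaining sum = 1523 - 808 = 715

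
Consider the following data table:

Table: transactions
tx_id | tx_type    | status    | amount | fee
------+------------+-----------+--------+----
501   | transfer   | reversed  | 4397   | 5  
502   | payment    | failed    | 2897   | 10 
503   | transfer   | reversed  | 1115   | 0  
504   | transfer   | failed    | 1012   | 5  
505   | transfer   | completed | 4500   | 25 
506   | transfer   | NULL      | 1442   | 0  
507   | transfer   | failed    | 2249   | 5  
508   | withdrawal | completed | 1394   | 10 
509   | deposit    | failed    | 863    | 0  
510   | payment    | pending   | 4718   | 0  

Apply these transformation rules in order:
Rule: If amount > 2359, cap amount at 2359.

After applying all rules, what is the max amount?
2359

Step 1: Original maximum amount = 4718
Step 2: Apply cap at 2359
Step 3: 4 records had amount > 2359 and were capped
Step 4: Maximum after transformation = 2359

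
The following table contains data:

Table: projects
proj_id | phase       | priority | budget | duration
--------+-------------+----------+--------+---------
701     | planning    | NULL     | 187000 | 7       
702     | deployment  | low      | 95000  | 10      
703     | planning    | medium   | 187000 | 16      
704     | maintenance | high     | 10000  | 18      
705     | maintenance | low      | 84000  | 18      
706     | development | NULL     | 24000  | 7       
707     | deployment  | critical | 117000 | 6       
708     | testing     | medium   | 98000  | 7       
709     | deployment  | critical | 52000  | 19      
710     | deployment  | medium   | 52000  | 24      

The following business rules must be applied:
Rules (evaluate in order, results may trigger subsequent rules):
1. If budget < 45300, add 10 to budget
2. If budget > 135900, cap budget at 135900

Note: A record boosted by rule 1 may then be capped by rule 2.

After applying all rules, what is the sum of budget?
803820

Step 1: Apply rule 1 to records with budget < 45300
  - 2 records get bonus of 10
  - Of these, 0 records then exceed 135900 and get capped
Step 2: Apply rule 2 to records with budget > 135900
  - 2 records (original) are capped
Step 3: Calculate final sum = 803820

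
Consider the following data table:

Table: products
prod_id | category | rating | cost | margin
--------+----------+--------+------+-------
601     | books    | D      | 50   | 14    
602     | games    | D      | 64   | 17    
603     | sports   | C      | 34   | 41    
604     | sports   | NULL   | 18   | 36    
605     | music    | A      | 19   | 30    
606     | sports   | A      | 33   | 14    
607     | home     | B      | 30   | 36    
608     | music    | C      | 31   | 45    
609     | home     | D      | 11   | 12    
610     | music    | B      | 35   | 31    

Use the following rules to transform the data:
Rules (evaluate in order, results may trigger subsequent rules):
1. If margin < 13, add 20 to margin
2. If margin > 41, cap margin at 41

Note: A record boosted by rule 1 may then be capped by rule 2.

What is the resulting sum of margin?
292

Step 1: Apply rule 1 to records with margin < 13
  - 1 records get bonus of 20
  - Of these, 0 records then exceed 41 and get capped
Step 2: Apply rule 2 to records with margin > 41
  - 1 records (original) are capped
Step 3: Calculate final sum = 292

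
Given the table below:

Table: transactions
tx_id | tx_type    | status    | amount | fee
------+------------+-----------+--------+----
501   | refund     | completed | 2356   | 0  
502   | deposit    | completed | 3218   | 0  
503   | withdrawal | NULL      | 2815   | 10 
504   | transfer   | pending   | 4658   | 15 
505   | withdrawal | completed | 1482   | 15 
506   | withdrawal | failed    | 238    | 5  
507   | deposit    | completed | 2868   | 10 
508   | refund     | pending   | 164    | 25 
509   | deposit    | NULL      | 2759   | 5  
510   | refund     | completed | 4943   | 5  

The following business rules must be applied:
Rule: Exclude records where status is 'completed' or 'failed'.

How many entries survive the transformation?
4

Step 1: Count records to exclude
  - 5 (completed) + 1 (failed) = 6 records
Step 2: Total records: 10
Step 3: Remaining = 10 - 6 = 4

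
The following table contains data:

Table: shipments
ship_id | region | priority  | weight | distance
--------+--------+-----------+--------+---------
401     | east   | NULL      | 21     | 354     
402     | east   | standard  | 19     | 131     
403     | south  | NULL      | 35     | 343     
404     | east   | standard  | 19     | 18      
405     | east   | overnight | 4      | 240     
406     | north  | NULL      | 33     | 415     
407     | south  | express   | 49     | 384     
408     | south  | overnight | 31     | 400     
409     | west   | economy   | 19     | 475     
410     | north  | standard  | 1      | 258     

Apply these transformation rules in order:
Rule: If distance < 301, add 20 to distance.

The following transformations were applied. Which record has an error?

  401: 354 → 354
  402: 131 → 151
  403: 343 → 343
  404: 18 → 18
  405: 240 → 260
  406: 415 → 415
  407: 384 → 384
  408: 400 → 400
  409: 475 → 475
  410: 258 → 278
Record 404 has an error. The correct transformed value should be 38, not 18.

Step 1: Check each record against the rule
Step 2: Record 404 has distance = 18
Step 3: Since 18 < 301, the bonus should have been applied
Step 4: Correct value = 38, but claimed value = 18
Conclusion: Record 404 has the error.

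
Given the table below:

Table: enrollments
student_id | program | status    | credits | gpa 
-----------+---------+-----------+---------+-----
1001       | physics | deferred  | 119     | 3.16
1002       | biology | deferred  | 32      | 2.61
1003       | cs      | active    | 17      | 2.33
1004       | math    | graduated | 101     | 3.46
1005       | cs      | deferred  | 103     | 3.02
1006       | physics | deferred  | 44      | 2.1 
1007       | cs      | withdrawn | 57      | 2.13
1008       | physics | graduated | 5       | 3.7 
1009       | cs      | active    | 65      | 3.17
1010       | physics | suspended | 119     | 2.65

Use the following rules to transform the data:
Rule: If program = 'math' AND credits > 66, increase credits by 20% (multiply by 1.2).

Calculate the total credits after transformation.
682.2

Step 1: Find records where program = 'math' AND credits > 66
Step 2: 1 records match, summing to 101
Step 3: After multiplier: 101 × 1.2 = 121.2
Step 4: Unaffected records sum: 561
Step 5: Final sum = 121.2 + 561 = 682.2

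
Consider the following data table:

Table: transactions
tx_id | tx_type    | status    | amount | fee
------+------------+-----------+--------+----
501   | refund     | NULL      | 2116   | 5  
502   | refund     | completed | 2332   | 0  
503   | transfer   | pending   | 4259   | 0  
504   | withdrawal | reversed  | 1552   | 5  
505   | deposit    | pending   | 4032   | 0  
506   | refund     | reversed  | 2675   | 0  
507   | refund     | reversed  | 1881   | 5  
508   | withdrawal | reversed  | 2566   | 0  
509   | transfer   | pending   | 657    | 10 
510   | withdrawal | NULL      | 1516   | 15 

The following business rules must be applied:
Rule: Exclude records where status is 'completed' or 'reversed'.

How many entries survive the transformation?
5

Step 1: Count records to exclude
  - 1 (completed) + 4 (reversed) = 5 records
Step 2: Total records: 10
Step 3: Remaining = 10 - 5 = 5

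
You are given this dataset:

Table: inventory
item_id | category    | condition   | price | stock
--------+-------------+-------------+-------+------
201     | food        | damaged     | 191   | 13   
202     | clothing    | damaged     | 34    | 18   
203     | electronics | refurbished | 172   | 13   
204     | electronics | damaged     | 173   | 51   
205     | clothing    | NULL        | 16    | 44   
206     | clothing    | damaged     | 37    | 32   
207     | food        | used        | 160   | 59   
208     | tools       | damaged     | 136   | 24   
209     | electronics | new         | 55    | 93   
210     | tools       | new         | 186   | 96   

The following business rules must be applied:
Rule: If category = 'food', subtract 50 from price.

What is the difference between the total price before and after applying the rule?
100

Step 1: Original sum of price = 1160
Step 2: 2 records have category = 'food'
Step 3: Each affected record changes by -50
Step 4: Total change = 2 × -50 = -100
Step 5: New sum = 1160 + -100 = 1060
Step 6: Difference = |1060 - 1160| = 100
        (Sum decreased by 100)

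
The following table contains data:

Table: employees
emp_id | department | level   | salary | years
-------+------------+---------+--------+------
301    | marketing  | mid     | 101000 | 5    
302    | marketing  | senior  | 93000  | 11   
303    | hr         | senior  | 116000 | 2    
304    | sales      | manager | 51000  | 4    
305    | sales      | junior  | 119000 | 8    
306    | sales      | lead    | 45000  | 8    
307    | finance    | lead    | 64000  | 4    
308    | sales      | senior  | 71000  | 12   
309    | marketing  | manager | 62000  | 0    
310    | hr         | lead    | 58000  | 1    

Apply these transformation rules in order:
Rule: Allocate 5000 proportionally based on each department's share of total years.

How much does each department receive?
finance: 363.64, hr: 272.73, marketing: 1454.55, sales: 2909.09

Step 1: Calculate total years = 55
Step 2: Calculate each department's proportion:
  finance: 4/55 = 7.27% → 363.64
  hr: 3/55 = 5.45% → 272.73
  marketing: 16/55 = 29.09% → 1454.55
  sales: 32/55 = 58.18% → 2909.09
Step 3: Verify: sum of allocations ≈ 5000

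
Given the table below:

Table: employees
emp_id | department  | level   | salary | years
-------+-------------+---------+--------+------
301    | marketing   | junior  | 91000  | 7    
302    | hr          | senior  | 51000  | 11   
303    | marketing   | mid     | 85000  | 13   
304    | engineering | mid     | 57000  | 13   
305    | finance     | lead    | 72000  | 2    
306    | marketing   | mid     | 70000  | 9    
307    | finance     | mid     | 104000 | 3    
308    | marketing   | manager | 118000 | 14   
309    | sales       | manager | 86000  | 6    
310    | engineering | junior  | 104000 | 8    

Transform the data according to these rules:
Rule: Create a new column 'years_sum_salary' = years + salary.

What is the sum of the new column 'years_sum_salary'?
838086

Step 1: For each record, compute years + salary
Example calculations:
  7 + 91000 = 91007
  11 + 51000 = 51011
  13 + 85000 = 85013
  ...
Step 2: Sum all derived values
Step 3: Total = 838086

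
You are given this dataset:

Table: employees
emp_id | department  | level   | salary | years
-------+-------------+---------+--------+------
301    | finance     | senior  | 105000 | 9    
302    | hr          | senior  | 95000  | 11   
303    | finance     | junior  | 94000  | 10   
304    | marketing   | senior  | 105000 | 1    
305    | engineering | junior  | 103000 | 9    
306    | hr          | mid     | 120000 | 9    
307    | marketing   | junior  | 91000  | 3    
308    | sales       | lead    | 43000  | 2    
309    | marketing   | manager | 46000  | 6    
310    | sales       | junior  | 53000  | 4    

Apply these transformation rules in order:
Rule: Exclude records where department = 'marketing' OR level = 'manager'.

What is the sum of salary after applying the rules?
613000

Step 1: Find records where department = 'marketing' OR level = 'manager'
Step 2: 3 records match, summing to 242000
Step 3: Original sum: 855000
Step 4: Remaining sum = 855000 - 242000 = 613000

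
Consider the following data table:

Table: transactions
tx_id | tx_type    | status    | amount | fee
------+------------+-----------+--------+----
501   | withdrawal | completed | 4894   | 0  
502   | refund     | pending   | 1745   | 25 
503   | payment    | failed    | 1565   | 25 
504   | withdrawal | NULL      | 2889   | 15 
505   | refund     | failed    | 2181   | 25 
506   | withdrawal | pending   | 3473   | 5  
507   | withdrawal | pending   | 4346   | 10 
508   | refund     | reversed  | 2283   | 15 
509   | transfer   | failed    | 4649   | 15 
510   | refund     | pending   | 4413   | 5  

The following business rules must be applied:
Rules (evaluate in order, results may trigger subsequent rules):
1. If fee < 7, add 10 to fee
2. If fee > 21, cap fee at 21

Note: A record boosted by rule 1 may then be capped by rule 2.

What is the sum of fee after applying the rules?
158

Step 1: Apply rule 1 to records with fee < 7
  - 3 records get bonus of 10
  - Of these, 0 records then exceed 21 and get capped
Step 2: Apply rule 2 to records with fee > 21
  - 3 records (original) are capped
Step 3: Calculate final sum = 158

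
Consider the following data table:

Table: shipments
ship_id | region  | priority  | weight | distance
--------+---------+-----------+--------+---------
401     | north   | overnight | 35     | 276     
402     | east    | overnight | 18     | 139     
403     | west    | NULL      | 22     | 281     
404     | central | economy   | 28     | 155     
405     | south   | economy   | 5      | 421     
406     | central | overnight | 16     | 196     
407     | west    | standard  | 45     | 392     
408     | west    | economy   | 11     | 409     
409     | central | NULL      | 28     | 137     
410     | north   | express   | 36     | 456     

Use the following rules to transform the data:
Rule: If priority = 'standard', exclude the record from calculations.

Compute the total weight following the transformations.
199

Step 1: Identify records where priority = 'standard'
Step 2: The excluded records sum to 45
Step 3: Original total weight = 244
Step 4: Remaining total = 244 - 45 = 199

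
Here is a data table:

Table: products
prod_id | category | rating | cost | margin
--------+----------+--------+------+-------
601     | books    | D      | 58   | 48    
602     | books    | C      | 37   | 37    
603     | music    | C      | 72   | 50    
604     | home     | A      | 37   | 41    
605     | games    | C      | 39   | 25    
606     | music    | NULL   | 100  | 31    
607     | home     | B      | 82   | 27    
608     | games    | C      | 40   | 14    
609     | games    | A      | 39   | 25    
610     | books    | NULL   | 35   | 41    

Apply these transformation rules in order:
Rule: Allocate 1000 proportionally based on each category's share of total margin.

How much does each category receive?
books: 371.68, games: 188.79, home: 200.59, music: 238.94

Step 1: Calculate total margin = 339
Step 2: Calculate each category's proportion:
  books: 126/339 = 37.17% → 371.68
  games: 64/339 = 18.88% → 188.79
  home: 68/339 = 20.06% → 200.59
  music: 81/339 = 23.89% → 238.94
Step 3: Verify: sum of allocations ≈ 1000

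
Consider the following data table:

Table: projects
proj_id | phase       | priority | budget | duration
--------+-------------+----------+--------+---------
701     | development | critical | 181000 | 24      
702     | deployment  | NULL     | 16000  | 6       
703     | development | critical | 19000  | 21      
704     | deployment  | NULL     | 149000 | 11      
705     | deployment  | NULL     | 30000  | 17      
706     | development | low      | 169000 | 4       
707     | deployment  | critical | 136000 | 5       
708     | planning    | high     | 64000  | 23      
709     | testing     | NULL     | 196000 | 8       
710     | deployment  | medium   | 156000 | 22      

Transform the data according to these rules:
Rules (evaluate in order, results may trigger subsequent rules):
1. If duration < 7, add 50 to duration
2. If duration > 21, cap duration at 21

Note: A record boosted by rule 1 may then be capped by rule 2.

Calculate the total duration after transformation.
183

Step 1: Apply rule 1 to records with duration < 7
  - 3 records get bonus of 50
  - Of these, 3 records then exceed 21 and get capped
Step 2: Apply rule 2 to records with duration > 21
  - 3 records (original) are capped
Step 3: Calculate final sum = 183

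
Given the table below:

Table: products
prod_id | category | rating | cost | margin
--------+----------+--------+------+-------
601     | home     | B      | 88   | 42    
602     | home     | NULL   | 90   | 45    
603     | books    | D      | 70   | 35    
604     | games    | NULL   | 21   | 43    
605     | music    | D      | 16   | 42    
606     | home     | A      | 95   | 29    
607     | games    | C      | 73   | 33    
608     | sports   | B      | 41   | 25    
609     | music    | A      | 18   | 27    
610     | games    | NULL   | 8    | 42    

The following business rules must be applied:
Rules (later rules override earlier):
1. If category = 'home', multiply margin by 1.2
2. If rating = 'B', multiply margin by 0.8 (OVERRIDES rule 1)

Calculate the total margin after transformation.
364.4

Step 1: Rule 2 takes priority for records with rating = 'B'
  - 2 records: 67 × 0.8 = 53.6
Step 2: Rule 1 applies to remaining records with category = 'home'
  - 2 records: 74 × 1.2 = 88.8
Step 3: Other records unchanged: 222
Step 4: Final sum = 53.6 + 88.8 + 222 = 364.4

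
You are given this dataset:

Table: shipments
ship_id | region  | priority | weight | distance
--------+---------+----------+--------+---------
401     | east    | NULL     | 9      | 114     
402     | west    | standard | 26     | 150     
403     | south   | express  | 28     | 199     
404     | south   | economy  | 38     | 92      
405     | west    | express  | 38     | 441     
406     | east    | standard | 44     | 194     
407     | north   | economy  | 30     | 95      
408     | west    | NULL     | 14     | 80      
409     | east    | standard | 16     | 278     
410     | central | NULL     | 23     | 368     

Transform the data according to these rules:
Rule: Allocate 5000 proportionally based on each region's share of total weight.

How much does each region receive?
central: 432.33, east: 1296.99, north: 563.91, south: 1240.6, west: 1466.17

Step 1: Calculate total weight = 266
Step 2: Calculate each region's proportion:
  central: 23/266 = 8.65% → 432.33
  east: 69/266 = 25.94% → 1296.99
  north: 30/266 = 11.28% → 563.91
  south: 66/266 = 24.81% → 1240.6
  west: 78/266 = 29.32% → 1466.17
Step 3: Verify: sum of allocations ≈ 5000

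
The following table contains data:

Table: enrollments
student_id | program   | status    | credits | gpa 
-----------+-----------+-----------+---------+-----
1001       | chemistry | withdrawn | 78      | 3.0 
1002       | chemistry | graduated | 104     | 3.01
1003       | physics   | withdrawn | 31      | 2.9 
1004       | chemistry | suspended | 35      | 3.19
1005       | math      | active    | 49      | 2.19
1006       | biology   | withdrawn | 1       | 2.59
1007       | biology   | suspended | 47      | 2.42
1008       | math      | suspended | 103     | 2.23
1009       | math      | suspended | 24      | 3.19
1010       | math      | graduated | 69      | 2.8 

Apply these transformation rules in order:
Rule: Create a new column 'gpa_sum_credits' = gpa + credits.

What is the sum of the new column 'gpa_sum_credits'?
568.52

Step 1: For each record, compute gpa + credits
Example calculations:
  3.0 + 78 = 81.0
  3.01 + 104 = 107.01
  2.9 + 31 = 33.9
  ...
Step 2: Sum all derived values
Step 3: Total = 568.52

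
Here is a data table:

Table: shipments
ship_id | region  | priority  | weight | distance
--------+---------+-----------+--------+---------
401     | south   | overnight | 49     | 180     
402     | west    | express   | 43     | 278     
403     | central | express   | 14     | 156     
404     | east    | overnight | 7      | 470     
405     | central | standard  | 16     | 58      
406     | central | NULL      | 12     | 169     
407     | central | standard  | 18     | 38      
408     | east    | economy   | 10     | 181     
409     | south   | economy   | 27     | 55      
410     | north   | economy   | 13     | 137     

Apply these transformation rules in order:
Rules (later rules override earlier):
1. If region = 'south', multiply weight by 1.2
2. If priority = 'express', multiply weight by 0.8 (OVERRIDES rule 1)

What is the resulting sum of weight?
212.8

Step 1: Rule 2 takes priority for records with priority = 'express'
  - 2 records: 57 × 0.8 = 45.6
Step 2: Rule 1 applies to remaining records with region = 'south'
  - 2 records: 76 × 1.2 = 91.2
Step 3: Other records unchanged: 76
Step 4: Final sum = 45.6 + 91.2 + 76 = 212.8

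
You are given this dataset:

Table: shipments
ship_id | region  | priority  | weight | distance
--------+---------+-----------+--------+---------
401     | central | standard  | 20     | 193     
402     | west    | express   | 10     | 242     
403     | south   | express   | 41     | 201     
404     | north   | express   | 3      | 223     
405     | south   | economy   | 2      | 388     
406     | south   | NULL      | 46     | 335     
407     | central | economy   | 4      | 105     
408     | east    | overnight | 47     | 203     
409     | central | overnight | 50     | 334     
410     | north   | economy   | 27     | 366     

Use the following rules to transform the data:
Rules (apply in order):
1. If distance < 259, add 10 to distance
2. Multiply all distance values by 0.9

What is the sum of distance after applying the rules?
2385.0

Step 1: Apply Rule 1 - Add 10 to records with distance < 259
  - 6 records affected: 1167 + (6 × 10) = 1227
  - Unaffected records: 1423
  - Sum after Rule 1: 2650
Step 2: Apply Rule 2 - Multiply all by 0.9
  - 2650 × 0.9 = 2385.0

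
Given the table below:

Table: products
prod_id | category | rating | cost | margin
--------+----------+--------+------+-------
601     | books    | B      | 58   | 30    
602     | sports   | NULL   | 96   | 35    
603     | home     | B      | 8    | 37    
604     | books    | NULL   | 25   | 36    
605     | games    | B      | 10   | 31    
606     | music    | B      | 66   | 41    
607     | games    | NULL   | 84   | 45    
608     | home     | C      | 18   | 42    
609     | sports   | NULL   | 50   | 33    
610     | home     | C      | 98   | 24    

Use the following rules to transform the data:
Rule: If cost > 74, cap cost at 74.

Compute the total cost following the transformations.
457

Step 1: 3 records have cost > 74
Step 2: These records originally summed to 278
Step 3: After capping: 3 × 74 = 222
Step 4: Unaffected records sum: 235
Step 5: Final sum = 222 + 235 = 457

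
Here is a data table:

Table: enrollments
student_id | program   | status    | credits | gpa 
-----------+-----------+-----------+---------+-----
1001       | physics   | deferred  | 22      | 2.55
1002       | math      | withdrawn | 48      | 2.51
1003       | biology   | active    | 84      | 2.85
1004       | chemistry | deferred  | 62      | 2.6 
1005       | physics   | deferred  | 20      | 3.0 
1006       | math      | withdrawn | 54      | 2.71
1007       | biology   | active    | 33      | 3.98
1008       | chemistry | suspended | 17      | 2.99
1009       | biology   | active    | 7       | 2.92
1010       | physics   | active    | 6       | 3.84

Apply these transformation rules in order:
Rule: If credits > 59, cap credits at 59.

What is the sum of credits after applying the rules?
325

Step 1: 2 records have credits > 59
Step 2: These records originally summed to 146
Step 3: After capping: 2 × 59 = 118
Step 4: Unaffected records sum: 207
Step 5: Final sum = 118 + 207 = 325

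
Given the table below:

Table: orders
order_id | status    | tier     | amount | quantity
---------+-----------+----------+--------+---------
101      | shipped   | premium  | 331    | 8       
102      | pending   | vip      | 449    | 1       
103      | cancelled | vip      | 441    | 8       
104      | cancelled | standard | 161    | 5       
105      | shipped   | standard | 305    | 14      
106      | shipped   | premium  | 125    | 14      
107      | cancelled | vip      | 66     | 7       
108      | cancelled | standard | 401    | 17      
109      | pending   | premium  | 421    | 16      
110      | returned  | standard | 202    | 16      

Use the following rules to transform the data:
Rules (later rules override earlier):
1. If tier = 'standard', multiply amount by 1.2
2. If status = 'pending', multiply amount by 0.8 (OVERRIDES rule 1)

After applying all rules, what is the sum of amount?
2941.8

Step 1: Rule 2 takes priority for records with status = 'pending'
  - 2 records: 870 × 0.8 = 696.0
Step 2: Rule 1 applies to remaining records with tier = 'standard'
  - 4 records: 1069 × 1.2 = 1282.8
Step 3: Other records unchanged: 963
Step 4: Final sum = 696.0 + 1282.8 + 963 = 2941.8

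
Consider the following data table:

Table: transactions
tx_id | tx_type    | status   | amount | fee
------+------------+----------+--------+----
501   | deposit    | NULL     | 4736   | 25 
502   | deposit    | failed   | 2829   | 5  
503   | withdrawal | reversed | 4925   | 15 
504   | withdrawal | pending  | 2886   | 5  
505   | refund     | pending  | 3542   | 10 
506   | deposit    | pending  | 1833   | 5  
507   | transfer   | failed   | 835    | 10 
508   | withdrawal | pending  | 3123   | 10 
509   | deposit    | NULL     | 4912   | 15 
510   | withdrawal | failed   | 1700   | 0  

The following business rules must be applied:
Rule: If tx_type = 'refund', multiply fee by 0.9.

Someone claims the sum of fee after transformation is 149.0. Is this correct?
No, the correct result is 99.0.

Step 1: Calculate the correct sum after transformation
Step 2: Apply multiplier 0.9 to records where tx_type = 'refund'
Step 3: Correct result = 99.0
Step 4: Claimed result = 149.0
Step 5: 99.0 ≠ 149.0
Conclusion: The claimed result is incorrect. The correct answer is 99.0.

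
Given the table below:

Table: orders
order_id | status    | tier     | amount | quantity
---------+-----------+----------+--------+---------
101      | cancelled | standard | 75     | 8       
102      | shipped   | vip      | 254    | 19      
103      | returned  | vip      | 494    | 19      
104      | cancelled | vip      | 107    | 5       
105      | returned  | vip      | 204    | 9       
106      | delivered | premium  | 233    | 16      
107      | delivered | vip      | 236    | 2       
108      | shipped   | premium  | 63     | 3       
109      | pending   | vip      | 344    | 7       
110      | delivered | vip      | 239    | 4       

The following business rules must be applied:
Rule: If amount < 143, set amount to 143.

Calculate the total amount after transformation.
2433

Step 1: 3 records have amount < 143
Step 2: These records originally summed to 245
Step 3: After setting to minimum: 3 × 143 = 429
Step 4: Unaffected records sum: 2004
Step 5: Final sum = 429 + 2004 = 2433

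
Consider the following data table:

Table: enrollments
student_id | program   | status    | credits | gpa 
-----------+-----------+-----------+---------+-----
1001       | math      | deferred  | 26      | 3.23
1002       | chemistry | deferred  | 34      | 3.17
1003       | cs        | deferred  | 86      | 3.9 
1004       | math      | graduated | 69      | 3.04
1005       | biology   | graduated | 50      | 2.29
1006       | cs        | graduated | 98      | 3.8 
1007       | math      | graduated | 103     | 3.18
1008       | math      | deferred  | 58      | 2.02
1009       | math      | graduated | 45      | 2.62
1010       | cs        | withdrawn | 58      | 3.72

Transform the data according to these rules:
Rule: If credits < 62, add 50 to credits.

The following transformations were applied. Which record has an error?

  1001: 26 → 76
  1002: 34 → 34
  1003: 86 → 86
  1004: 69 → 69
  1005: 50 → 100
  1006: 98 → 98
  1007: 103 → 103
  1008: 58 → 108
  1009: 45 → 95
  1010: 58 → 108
Record 1002 has an error. The correct transformed value should be 84, not 34.

Step 1: Check each record against the rule
Step 2: Record 1002 has credits = 34
Step 3: Since 34 < 62, the bonus should have been applied
Step 4: Correct value = 84, but claimed value = 34
Conclusion: Record 1002 has the error.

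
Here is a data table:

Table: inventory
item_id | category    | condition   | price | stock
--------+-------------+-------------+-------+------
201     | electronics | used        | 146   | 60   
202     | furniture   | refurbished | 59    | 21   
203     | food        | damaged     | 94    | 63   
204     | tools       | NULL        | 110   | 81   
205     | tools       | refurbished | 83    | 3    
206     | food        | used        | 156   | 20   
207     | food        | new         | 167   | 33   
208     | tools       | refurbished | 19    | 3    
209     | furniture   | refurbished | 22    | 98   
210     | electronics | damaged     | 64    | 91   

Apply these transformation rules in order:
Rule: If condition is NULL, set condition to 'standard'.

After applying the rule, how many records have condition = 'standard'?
1

Step 1: Count records where condition IS NULL
Step 2: Found 1 records with NULL condition
Step 3: These records will have condition set to 'standard'
Step 4: Records already having condition = 'standard': 0
Step 5: Answer: 1 + 0 = 1 records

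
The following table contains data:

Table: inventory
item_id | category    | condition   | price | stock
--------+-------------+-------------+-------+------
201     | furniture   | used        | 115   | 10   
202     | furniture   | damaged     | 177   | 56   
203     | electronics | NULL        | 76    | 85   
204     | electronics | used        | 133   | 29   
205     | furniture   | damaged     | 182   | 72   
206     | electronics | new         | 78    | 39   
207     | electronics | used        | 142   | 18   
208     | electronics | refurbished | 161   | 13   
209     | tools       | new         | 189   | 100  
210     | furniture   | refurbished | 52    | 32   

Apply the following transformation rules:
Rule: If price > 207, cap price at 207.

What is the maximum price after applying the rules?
189

Step 1: Original maximum price = 189
Step 2: Check cap of 207 against maximum
Step 3: No records exceed the cap (max 189 <= cap 207), so no capping applies
Step 4: Maximum after transformation = 189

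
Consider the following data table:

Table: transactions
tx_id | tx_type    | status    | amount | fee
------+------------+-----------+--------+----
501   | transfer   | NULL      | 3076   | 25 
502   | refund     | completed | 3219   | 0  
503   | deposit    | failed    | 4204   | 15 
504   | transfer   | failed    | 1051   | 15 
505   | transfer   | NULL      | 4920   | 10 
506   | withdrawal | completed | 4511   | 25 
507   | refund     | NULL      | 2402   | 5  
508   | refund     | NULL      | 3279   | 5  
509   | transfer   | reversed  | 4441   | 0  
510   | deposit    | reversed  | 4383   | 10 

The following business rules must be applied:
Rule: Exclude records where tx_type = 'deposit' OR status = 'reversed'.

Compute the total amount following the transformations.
22458

Step 1: Find records where tx_type = 'deposit' OR status = 'reversed'
Step 2: 3 records match, summing to 13028
Step 3: Original sum: 35486
Step 4: Remaining sum = 35486 - 13028 = 22458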